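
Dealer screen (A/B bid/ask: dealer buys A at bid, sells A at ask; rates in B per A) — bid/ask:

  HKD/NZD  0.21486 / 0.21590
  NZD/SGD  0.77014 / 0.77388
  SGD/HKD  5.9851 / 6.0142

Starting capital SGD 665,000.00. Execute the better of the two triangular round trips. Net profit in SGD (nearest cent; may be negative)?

Net result: SGD -3,214.09 (no profitable arbitrage after spreads)

Best loop SGD → NZD → HKD → SGD:
SGD 665,000.00 ÷ 0.77388 (buy NZD at ask) = NZD 859,306.35
NZD 859,306.35 ÷ 0.21590 (buy HKD at ask) = HKD 3,980,112.79
HKD 3,980,112.79 ÷ 6.0142 (buy SGD at ask) = SGD 661,785.91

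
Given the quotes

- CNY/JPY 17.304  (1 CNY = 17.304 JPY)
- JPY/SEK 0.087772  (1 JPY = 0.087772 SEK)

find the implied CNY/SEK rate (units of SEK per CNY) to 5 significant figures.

1 CNY × 17.304 = 17.304 JPY
17.304 JPY × 0.087772 = 1.51881 SEK

CNY/SEK = 1.5188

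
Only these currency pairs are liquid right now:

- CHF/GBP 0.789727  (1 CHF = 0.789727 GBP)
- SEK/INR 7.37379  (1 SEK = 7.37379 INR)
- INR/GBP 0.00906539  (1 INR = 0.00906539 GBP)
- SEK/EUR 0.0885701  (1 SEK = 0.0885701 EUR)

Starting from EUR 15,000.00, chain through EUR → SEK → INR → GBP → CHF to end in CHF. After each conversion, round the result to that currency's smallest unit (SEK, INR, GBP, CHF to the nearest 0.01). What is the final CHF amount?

EUR 15,000.00 ÷ 0.0885701 = SEK 169,357.38
SEK 169,357.38 × 7.37379 = INR 1,248,805.76
INR 1,248,805.76 × 0.00906539 = GBP 11,320.91
GBP 11,320.91 ÷ 0.789727 = CHF 14,335.22

CHF 14,335.22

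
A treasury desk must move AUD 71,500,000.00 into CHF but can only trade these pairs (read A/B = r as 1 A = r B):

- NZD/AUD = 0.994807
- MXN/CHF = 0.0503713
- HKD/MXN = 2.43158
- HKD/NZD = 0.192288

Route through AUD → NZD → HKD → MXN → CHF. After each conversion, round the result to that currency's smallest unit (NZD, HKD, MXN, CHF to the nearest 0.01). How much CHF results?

AUD 71,500,000.00 ÷ 0.994807 = NZD 71,873,237.72
NZD 71,873,237.72 ÷ 0.192288 = HKD 373,779,111.12
HKD 373,779,111.12 × 2.43158 = MXN 908,873,811.02
MXN 908,873,811.02 × 0.0503713 = CHF 45,781,155.40

CHF 45,781,155.40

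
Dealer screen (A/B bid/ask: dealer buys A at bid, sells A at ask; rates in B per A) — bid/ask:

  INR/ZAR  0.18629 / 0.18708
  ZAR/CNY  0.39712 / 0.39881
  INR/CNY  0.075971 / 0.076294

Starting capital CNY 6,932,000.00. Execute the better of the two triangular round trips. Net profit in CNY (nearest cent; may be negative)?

Net profit: CNY 126,509.38

Best loop CNY → ZAR → INR → CNY:
CNY 6,932,000.00 ÷ 0.39881 (buy ZAR at ask) = ZAR 17,381,710.59
ZAR 17,381,710.59 ÷ 0.18708 (buy INR at ask) = INR 92,910,576.17
INR 92,910,576.17 × 0.075971 (sell INR at bid) = CNY 7,058,509.38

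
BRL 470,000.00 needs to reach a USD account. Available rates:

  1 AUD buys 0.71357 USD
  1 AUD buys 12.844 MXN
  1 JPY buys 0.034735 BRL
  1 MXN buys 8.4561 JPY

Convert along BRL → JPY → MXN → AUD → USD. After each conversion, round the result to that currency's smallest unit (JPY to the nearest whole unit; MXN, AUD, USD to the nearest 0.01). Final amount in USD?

USD 88,898.97

BRL 470,000.00 ÷ 0.034735 = JPY 13,531,021
JPY 13,531,021 ÷ 8.4561 = MXN 1,600,149.12
MXN 1,600,149.12 ÷ 12.844 = AUD 124,583.39
AUD 124,583.39 × 0.71357 = USD 88,898.97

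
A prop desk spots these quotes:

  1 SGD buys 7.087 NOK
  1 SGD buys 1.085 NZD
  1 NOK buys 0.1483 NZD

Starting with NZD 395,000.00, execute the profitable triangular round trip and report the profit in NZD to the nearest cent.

Profitable loop is NZD → NOK → SGD → NZD:
NZD 395,000.00 ÷ 0.1483 = NOK 2,663,519.89
NOK 2,663,519.89 ÷ 7.087 = SGD 375,831.79
SGD 375,831.79 × 1.085 = NZD 407,777.49
Profit = NZD 407,777.49 − NZD 395,000.00

Profit: NZD 12,777.49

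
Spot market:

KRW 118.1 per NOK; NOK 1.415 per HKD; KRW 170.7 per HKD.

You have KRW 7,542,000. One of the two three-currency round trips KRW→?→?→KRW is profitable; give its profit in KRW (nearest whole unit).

Profit: KRW 161,955

Profitable loop is KRW → NOK → HKD → KRW:
KRW 7,542,000 ÷ 118.1 = NOK 63,861.13
NOK 63,861.13 ÷ 1.415 = HKD 45,131.54
HKD 45,131.54 × 170.7 = KRW 7,703,955
Profit = KRW 7,703,955 − KRW 7,542,000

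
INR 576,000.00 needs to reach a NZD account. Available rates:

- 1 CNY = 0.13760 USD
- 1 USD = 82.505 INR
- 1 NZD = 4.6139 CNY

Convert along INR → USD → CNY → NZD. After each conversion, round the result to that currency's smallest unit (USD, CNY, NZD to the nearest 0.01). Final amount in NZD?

INR 576,000.00 ÷ 82.505 = USD 6,981.40
USD 6,981.40 ÷ 0.13760 = CNY 50,736.92
CNY 50,736.92 ÷ 4.6139 = NZD 10,996.54

NZD 10,996.54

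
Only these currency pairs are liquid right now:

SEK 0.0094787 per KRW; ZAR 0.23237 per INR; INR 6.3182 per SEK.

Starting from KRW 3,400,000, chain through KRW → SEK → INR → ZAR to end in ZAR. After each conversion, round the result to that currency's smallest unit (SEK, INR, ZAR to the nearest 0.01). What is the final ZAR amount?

ZAR 47,315.25

KRW 3,400,000 × 0.0094787 = SEK 32,227.58
SEK 32,227.58 × 6.3182 = INR 203,620.30
INR 203,620.30 × 0.23237 = ZAR 47,315.25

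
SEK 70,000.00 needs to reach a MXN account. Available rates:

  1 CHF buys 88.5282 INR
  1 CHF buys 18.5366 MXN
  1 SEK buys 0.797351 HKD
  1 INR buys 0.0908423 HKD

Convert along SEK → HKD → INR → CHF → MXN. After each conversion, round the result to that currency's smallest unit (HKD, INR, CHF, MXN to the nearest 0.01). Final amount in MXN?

SEK 70,000.00 × 0.797351 = HKD 55,814.57
HKD 55,814.57 ÷ 0.0908423 = INR 614,411.68
INR 614,411.68 ÷ 88.5282 = CHF 6,940.29
CHF 6,940.29 × 18.5366 = MXN 128,649.38

MXN 128,649.38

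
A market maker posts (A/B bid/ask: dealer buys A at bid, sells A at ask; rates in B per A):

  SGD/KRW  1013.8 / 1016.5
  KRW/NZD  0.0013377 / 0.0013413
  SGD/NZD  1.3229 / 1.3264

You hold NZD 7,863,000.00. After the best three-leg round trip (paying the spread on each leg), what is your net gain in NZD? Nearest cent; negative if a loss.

Net profit: NZD 176,421.08

Best loop NZD → SGD → KRW → NZD:
NZD 7,863,000.00 ÷ 1.3264 (buy SGD at ask) = SGD 5,928,076.00
SGD 5,928,076.00 × 1013.8 (sell SGD at bid) = KRW 6,009,883,444
KRW 6,009,883,444 × 0.0013377 (sell KRW at bid) = NZD 8,039,421.08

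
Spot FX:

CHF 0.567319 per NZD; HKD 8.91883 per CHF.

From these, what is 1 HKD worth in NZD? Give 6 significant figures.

HKD/NZD = 0.197635

1 HKD ÷ 8.91883 = 0.112122 CHF
0.112122 CHF ÷ 0.567319 = 0.197635 NZD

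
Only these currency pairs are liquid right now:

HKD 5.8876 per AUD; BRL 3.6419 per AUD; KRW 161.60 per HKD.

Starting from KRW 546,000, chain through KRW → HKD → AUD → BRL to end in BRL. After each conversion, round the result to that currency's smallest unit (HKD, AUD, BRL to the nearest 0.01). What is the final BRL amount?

BRL 2,089.98

KRW 546,000 ÷ 161.60 = HKD 3,378.71
HKD 3,378.71 ÷ 5.8876 = AUD 573.87
AUD 573.87 × 3.6419 = BRL 2,089.98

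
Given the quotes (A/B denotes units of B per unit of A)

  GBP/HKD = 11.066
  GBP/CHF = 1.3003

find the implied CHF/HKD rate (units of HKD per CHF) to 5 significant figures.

1 CHF ÷ 1.3003 = 0.769053 GBP
0.769053 GBP × 11.066 = 8.51034 HKD

CHF/HKD = 8.5103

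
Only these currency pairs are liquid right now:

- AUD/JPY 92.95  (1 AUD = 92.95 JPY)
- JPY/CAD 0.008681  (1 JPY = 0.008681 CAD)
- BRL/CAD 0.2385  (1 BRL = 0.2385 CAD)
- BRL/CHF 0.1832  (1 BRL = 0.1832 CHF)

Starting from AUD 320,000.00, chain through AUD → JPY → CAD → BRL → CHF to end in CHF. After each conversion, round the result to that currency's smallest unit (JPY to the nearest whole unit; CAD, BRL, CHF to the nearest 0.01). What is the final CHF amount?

CHF 198,338.13

AUD 320,000.00 × 92.95 = JPY 29,744,000
JPY 29,744,000 × 0.008681 = CAD 258,207.66
CAD 258,207.66 ÷ 0.2385 = BRL 1,082,631.70
BRL 1,082,631.70 × 0.1832 = CHF 198,338.13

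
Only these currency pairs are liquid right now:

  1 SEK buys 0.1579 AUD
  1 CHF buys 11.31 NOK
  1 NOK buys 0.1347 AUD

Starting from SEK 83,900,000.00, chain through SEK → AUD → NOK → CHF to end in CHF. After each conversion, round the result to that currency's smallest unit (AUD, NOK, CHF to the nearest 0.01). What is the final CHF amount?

CHF 8,695,887.05

SEK 83,900,000.00 × 0.1579 = AUD 13,247,810.00
AUD 13,247,810.00 ÷ 0.1347 = NOK 98,350,482.55
NOK 98,350,482.55 ÷ 11.31 = CHF 8,695,887.05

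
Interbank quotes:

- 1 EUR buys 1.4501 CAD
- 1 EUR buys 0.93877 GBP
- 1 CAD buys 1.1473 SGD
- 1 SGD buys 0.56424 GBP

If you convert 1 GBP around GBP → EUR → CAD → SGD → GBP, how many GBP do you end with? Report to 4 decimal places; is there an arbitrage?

Around GBP → EUR → CAD → SGD → GBP: 1 ÷ 0.93877 × 1.4501 × 1.1473 × 0.56424 = 0.999953
Product ≈ 1 (deviation 0.005%, within rounding noise).

1.0000 (no arbitrage)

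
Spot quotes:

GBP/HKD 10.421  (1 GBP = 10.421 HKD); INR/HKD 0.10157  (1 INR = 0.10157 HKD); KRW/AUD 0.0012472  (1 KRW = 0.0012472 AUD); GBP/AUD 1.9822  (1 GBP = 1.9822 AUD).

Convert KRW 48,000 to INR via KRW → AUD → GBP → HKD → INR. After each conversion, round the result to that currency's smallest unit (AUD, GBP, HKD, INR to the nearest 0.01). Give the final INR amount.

KRW 48,000 × 0.0012472 = AUD 59.87
AUD 59.87 ÷ 1.9822 = GBP 30.20
GBP 30.20 × 10.421 = HKD 314.71
HKD 314.71 ÷ 0.10157 = INR 3,098.45

INR 3,098.45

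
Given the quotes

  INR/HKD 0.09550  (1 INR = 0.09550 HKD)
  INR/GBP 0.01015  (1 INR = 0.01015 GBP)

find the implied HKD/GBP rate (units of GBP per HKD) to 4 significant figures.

1 HKD ÷ 0.09550 = 10.4712 INR
10.4712 INR × 0.01015 = 0.106283 GBP

HKD/GBP = 0.1063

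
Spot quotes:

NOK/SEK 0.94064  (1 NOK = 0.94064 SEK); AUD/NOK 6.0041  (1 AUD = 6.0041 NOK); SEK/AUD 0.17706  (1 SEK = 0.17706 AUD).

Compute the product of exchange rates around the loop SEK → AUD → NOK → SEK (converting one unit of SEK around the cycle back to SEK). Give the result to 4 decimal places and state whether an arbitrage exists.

1.0000 (no arbitrage)

Around SEK → AUD → NOK → SEK: 1 × 0.17706 × 6.0041 × 0.94064 = 0.999981
Product ≈ 1 (deviation 0.002%, within rounding noise).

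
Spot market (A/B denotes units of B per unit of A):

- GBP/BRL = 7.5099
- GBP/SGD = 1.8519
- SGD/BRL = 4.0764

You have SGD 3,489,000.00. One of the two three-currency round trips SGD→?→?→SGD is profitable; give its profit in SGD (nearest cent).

Profitable loop is SGD → BRL → GBP → SGD:
SGD 3,489,000.00 × 4.0764 = BRL 14,222,559.60
BRL 14,222,559.60 ÷ 7.5099 = GBP 1,893,841.41
GBP 1,893,841.41 × 1.8519 = SGD 3,507,204.91
Profit = SGD 3,507,204.91 − SGD 3,489,000.00

Profit: SGD 18,204.91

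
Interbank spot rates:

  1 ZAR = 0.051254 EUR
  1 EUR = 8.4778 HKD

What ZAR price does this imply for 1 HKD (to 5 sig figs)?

1 HKD ÷ 8.4778 = 0.117955 EUR
0.117955 EUR ÷ 0.051254 = 2.30138 ZAR

HKD/ZAR = 2.3014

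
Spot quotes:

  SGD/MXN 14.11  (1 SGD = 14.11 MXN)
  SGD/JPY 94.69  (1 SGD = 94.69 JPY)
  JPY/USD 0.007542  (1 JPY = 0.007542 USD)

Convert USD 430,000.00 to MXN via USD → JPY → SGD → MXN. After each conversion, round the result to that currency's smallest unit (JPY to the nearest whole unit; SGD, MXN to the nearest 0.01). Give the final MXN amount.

MXN 8,495,810.76

USD 430,000.00 ÷ 0.007542 = JPY 57,014,055
JPY 57,014,055 ÷ 94.69 = SGD 602,112.74
SGD 602,112.74 × 14.11 = MXN 8,495,810.76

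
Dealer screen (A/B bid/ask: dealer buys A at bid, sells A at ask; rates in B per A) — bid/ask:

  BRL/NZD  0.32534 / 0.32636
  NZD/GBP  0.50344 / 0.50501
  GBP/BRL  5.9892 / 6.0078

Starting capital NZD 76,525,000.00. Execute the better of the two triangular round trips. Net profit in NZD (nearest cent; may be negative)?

Net profit: NZD 759,245.13

Best loop NZD → BRL → GBP → NZD:
NZD 76,525,000.00 ÷ 0.32636 (buy BRL at ask) = BRL 234,480,328.47
BRL 234,480,328.47 ÷ 6.0078 (buy GBP at ask) = GBP 39,029,316.63
GBP 39,029,316.63 ÷ 0.50501 (buy NZD at ask) = NZD 77,284,245.13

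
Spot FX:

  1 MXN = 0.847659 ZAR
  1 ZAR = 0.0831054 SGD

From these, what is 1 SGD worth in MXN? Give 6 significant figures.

SGD/MXN = 14.1955

1 SGD ÷ 0.0831054 = 12.0329 ZAR
12.0329 ZAR ÷ 0.847659 = 14.1955 MXN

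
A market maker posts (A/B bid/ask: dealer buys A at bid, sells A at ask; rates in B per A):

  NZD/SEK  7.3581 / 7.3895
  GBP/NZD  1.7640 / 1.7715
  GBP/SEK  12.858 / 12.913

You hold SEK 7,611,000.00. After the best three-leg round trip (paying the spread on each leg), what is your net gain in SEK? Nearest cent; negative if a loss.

Net profit: SEK 39,306.54

Best loop SEK → GBP → NZD → SEK:
SEK 7,611,000.00 ÷ 12.913 (buy GBP at ask) = GBP 589,406.02
GBP 589,406.02 × 1.7640 (sell GBP at bid) = NZD 1,039,712.23
NZD 1,039,712.23 × 7.3581 (sell NZD at bid) = SEK 7,650,306.54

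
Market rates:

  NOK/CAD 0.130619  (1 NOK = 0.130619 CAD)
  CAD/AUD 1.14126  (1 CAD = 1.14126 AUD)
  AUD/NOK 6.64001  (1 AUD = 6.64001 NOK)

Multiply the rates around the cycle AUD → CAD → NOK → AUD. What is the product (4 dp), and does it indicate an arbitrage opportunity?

1.0103 (arbitrage exists)

Around AUD → CAD → NOK → AUD: 1 ÷ 1.14126 ÷ 0.130619 ÷ 6.64001 = 1.010277
Product > 1; profitable direction is AUD → CAD → NOK → AUD.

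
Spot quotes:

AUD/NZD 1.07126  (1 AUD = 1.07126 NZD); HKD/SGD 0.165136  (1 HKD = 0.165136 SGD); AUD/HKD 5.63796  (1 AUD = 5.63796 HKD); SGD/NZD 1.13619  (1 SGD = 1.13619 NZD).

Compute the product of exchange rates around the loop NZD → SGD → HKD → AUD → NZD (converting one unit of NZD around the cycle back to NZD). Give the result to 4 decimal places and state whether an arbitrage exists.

Around NZD → SGD → HKD → AUD → NZD: 1 ÷ 1.13619 ÷ 0.165136 ÷ 5.63796 × 1.07126 = 1.012699
Product > 1; profitable direction is NZD → SGD → HKD → AUD → NZD.

1.0127 (arbitrage exists)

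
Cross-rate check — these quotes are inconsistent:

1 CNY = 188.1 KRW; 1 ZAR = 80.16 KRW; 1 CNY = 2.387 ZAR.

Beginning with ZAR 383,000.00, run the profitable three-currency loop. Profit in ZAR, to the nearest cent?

Profitable loop is ZAR → KRW → CNY → ZAR:
ZAR 383,000.00 × 80.16 = KRW 30,701,280
KRW 30,701,280 ÷ 188.1 = CNY 163,217.86
CNY 163,217.86 × 2.387 = ZAR 389,601.04
Profit = ZAR 389,601.04 − ZAR 383,000.00

Profit: ZAR 6,601.04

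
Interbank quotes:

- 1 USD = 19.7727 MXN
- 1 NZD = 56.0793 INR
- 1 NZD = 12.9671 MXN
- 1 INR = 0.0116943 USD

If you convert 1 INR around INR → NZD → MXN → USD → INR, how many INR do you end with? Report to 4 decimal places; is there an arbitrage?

Around INR → NZD → MXN → USD → INR: 1 ÷ 56.0793 × 12.9671 ÷ 19.7727 ÷ 0.0116943 = 1.000000
Product ≈ 1 (deviation 0.000%, within rounding noise).

1.0000 (no arbitrage)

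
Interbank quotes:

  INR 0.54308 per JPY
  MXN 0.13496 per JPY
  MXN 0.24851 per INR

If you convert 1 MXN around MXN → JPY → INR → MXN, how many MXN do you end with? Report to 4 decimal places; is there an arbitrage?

Around MXN → JPY → INR → MXN: 1 ÷ 0.13496 × 0.54308 × 0.24851 = 1.000006
Product ≈ 1 (deviation 0.001%, within rounding noise).

1.0000 (no arbitrage)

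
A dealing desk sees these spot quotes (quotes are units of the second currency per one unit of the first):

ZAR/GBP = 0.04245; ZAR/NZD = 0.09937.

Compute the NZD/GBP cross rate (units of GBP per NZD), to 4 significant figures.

1 NZD ÷ 0.09937 = 10.0634 ZAR
10.0634 ZAR × 0.04245 = 0.427191 GBP

NZD/GBP = 0.4272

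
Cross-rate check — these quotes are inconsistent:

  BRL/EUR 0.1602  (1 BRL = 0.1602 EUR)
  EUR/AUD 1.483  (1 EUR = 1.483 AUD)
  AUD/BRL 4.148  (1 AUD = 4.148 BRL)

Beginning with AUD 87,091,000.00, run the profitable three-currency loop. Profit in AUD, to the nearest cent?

Profitable loop is AUD → EUR → BRL → AUD:
AUD 87,091,000.00 ÷ 1.483 = EUR 58,726,230.61
EUR 58,726,230.61 ÷ 0.1602 = BRL 366,580,715.44
BRL 366,580,715.44 ÷ 4.148 = AUD 88,375,293.02
Profit = AUD 88,375,293.02 − AUD 87,091,000.00

Profit: AUD 1,284,293.02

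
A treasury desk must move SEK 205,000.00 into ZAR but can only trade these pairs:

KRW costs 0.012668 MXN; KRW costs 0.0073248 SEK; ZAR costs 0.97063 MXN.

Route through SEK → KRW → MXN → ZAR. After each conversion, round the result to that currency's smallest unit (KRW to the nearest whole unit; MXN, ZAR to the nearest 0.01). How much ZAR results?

ZAR 365,268.67

SEK 205,000.00 ÷ 0.0073248 = KRW 27,987,112
KRW 27,987,112 × 0.012668 = MXN 354,540.73
MXN 354,540.73 ÷ 0.97063 = ZAR 365,268.67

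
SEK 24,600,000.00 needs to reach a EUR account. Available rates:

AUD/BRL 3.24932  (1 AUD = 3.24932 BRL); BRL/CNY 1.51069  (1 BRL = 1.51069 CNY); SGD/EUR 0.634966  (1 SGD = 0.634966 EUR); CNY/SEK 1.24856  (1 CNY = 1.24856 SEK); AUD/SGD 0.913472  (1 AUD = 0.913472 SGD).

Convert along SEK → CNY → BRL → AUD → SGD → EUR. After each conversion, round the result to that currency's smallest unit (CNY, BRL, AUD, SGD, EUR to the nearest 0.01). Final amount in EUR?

EUR 2,328,110.36

SEK 24,600,000.00 ÷ 1.24856 = CNY 19,702,697.51
CNY 19,702,697.51 ÷ 1.51069 = BRL 13,042,184.37
BRL 13,042,184.37 ÷ 3.24932 = AUD 4,013,819.62
AUD 4,013,819.62 × 0.913472 = SGD 3,666,511.84
SGD 3,666,511.84 × 0.634966 = EUR 2,328,110.36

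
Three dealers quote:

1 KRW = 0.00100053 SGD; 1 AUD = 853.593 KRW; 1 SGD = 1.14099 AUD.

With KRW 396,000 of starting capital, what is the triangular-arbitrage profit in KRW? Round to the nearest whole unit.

Profit: KRW 10,380

Profitable loop is KRW → AUD → SGD → KRW:
KRW 396,000 ÷ 853.593 = AUD 463.92
AUD 463.92 ÷ 1.14099 = SGD 406.60
SGD 406.60 ÷ 0.00100053 = KRW 406,380
Profit = KRW 406,380 − KRW 396,000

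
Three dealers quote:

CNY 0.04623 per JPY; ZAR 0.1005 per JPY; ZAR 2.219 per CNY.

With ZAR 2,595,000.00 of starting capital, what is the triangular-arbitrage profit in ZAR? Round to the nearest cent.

Profitable loop is ZAR → JPY → CNY → ZAR:
ZAR 2,595,000.00 ÷ 0.1005 = JPY 25,820,896
JPY 25,820,896 × 0.04623 = CNY 1,193,700.00
CNY 1,193,700.00 × 2.219 = ZAR 2,648,820.30
Profit = ZAR 2,648,820.30 − ZAR 2,595,000.00

Profit: ZAR 53,820.30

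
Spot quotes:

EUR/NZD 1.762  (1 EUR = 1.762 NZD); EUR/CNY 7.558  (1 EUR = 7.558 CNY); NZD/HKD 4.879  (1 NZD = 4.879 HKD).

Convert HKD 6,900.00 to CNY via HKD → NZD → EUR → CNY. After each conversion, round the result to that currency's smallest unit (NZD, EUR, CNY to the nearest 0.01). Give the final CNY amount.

CNY 6,066.20

HKD 6,900.00 ÷ 4.879 = NZD 1,414.22
NZD 1,414.22 ÷ 1.762 = EUR 802.62
EUR 802.62 × 7.558 = CNY 6,066.20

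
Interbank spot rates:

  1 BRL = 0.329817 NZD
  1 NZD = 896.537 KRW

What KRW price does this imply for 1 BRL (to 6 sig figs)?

BRL/KRW = 295.693

1 BRL × 0.329817 = 0.329817 NZD
0.329817 NZD × 896.537 = 295.693 KRW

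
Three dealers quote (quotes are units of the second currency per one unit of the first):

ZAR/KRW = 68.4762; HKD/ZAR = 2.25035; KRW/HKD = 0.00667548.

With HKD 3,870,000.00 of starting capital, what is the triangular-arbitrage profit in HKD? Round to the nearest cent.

Profit: HKD 110,917.57

Profitable loop is HKD → ZAR → KRW → HKD:
HKD 3,870,000.00 × 2.25035 = ZAR 8,708,854.50
ZAR 8,708,854.50 × 68.4762 = KRW 596,349,263
KRW 596,349,263 × 0.00667548 = HKD 3,980,917.57
Profit = HKD 3,980,917.57 − HKD 3,870,000.00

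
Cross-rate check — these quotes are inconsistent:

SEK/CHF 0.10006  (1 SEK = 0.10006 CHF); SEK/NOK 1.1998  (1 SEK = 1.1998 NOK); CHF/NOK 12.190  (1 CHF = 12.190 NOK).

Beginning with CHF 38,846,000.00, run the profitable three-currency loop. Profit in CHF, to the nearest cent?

Profitable loop is CHF → NOK → SEK → CHF:
CHF 38,846,000.00 × 12.190 = NOK 473,532,740.00
NOK 473,532,740.00 ÷ 1.1998 = SEK 394,676,396.07
SEK 394,676,396.07 × 0.10006 = CHF 39,491,320.19
Profit = CHF 39,491,320.19 − CHF 38,846,000.00

Profit: CHF 645,320.19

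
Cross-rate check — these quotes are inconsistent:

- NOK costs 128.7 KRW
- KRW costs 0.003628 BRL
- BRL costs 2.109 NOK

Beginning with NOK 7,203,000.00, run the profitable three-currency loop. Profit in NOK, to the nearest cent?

Profit: NOK 111,607.21

Profitable loop is NOK → BRL → KRW → NOK:
NOK 7,203,000.00 ÷ 2.109 = BRL 3,415,362.73
BRL 3,415,362.73 ÷ 0.003628 = KRW 941,389,948
KRW 941,389,948 ÷ 128.7 = NOK 7,314,607.21
Profit = NOK 7,314,607.21 − NOK 7,203,000.00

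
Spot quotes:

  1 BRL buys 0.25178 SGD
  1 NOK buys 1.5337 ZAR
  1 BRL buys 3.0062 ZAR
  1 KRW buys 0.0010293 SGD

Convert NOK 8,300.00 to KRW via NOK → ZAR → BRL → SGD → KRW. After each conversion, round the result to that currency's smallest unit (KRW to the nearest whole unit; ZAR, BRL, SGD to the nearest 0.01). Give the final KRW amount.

KRW 1,035,811

NOK 8,300.00 × 1.5337 = ZAR 12,729.71
ZAR 12,729.71 ÷ 3.0062 = BRL 4,234.49
BRL 4,234.49 × 0.25178 = SGD 1,066.16
SGD 1,066.16 ÷ 0.0010293 = KRW 1,035,811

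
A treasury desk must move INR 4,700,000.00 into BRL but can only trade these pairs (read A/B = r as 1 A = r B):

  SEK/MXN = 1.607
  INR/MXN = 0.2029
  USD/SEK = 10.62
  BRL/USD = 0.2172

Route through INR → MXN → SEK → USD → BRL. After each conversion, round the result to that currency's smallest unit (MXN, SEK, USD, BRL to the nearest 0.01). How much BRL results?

INR 4,700,000.00 × 0.2029 = MXN 953,630.00
MXN 953,630.00 ÷ 1.607 = SEK 593,422.53
SEK 593,422.53 ÷ 10.62 = USD 55,877.83
USD 55,877.83 ÷ 0.2172 = BRL 257,264.41

BRL 257,264.41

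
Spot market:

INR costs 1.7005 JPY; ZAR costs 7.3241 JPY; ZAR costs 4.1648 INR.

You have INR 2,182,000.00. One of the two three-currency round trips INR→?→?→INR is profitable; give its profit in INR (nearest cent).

Profitable loop is INR → ZAR → JPY → INR:
INR 2,182,000.00 ÷ 4.1648 = ZAR 523,914.71
ZAR 523,914.71 × 7.3241 = JPY 3,837,204
JPY 3,837,204 ÷ 1.7005 = INR 2,256,515.00
Profit = INR 2,256,515.00 − INR 2,182,000.00

Profit: INR 74,515.00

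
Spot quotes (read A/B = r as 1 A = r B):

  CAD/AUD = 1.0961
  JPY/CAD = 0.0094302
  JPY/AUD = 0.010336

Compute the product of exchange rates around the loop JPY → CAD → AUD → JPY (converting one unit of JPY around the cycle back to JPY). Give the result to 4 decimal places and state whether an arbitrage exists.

Around JPY → CAD → AUD → JPY: 1 × 0.0094302 × 1.0961 ÷ 0.010336 = 1.000043
Product ≈ 1 (deviation 0.004%, within rounding noise).

1.0000 (no arbitrage)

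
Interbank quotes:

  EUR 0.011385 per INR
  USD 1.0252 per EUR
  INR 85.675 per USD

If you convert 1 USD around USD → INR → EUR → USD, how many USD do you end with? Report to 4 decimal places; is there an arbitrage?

1.0000 (no arbitrage)

Around USD → INR → EUR → USD: 1 × 85.675 × 0.011385 × 1.0252 = 0.999990
Product ≈ 1 (deviation 0.001%, within rounding noise).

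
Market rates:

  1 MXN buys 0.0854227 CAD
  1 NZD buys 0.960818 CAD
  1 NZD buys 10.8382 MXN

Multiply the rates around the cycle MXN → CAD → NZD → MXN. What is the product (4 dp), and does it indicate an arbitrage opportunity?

0.9636 (arbitrage exists)

Around MXN → CAD → NZD → MXN: 1 × 0.0854227 ÷ 0.960818 × 10.8382 = 0.963583
Product < 1; profitable direction is MXN → NZD → CAD → MXN.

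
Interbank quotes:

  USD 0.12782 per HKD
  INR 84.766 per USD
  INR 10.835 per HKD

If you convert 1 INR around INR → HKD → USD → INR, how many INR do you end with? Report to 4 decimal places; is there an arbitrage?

Around INR → HKD → USD → INR: 1 ÷ 10.835 × 0.12782 × 84.766 = 0.999981
Product ≈ 1 (deviation 0.002%, within rounding noise).

1.0000 (no arbitrage)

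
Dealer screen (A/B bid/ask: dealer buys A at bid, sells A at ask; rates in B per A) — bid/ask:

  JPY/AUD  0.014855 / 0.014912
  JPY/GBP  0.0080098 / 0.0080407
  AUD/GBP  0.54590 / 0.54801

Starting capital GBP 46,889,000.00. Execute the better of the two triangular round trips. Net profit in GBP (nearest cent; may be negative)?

Net profit: GBP 400,297.48

Best loop GBP → JPY → AUD → GBP:
GBP 46,889,000.00 ÷ 0.0080407 (buy JPY at ask) = JPY 5,831,457,460
JPY 5,831,457,460 × 0.014855 (sell JPY at bid) = AUD 86,626,300.57
AUD 86,626,300.57 × 0.54590 (sell AUD at bid) = GBP 47,289,297.48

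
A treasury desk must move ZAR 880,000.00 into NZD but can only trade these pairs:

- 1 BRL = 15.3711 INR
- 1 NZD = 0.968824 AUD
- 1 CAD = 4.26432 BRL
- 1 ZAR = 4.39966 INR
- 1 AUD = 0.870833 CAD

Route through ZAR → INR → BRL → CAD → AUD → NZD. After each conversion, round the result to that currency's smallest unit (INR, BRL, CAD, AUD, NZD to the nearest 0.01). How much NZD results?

ZAR 880,000.00 × 4.39966 = INR 3,871,700.80
INR 3,871,700.80 ÷ 15.3711 = BRL 251,881.83
BRL 251,881.83 ÷ 4.26432 = CAD 59,067.29
CAD 59,067.29 ÷ 0.870833 = AUD 67,828.49
AUD 67,828.49 ÷ 0.968824 = NZD 70,011.16

NZD 70,011.16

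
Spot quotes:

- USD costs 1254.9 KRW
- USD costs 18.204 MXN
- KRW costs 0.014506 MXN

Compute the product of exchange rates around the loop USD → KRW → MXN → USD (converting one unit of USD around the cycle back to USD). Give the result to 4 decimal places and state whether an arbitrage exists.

1.0000 (no arbitrage)

Around USD → KRW → MXN → USD: 1 × 1254.9 × 0.014506 ÷ 18.204 = 0.999977
Product ≈ 1 (deviation 0.002%, within rounding noise).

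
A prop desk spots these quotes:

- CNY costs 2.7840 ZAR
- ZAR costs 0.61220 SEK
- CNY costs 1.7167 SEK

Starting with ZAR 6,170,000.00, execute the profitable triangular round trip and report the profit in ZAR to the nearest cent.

Profit: ZAR 44,654.87

Profitable loop is ZAR → CNY → SEK → ZAR:
ZAR 6,170,000.00 ÷ 2.7840 = CNY 2,216,235.63
CNY 2,216,235.63 × 1.7167 = SEK 3,804,611.71
SEK 3,804,611.71 ÷ 0.61220 = ZAR 6,214,654.87
Profit = ZAR 6,214,654.87 − ZAR 6,170,000.00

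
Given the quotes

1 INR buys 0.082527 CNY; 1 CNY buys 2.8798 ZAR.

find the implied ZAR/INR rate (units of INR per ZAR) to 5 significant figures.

1 ZAR ÷ 2.8798 = 0.347246 CNY
0.347246 CNY ÷ 0.082527 = 4.20767 INR

ZAR/INR = 4.2077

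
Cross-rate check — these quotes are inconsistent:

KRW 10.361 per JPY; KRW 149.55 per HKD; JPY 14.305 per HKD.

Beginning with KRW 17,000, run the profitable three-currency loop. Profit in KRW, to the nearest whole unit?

Profit: KRW 153

Profitable loop is KRW → JPY → HKD → KRW:
KRW 17,000 ÷ 10.361 = JPY 1,641
JPY 1,641 ÷ 14.305 = HKD 114.70
HKD 114.70 × 149.55 = KRW 17,153
Profit = KRW 17,153 − KRW 17,000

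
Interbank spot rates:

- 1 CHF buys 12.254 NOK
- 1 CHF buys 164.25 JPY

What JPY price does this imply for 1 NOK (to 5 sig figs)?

NOK/JPY = 13.404

1 NOK ÷ 12.254 = 0.081606 CHF
0.081606 CHF × 164.25 = 13.4038 JPY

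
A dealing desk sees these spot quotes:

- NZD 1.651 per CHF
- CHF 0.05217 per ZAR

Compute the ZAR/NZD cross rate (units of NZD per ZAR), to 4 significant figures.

1 ZAR × 0.05217 = 0.05217 CHF
0.05217 CHF × 1.651 = 0.0861327 NZD

ZAR/NZD = 0.08613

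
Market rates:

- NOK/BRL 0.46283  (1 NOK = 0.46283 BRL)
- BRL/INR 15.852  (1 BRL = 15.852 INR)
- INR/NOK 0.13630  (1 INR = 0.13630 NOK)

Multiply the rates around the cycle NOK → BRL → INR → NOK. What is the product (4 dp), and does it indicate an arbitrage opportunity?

Around NOK → BRL → INR → NOK: 1 × 0.46283 × 15.852 × 0.13630 = 1.000003
Product ≈ 1 (deviation 0.000%, within rounding noise).

1.0000 (no arbitrage)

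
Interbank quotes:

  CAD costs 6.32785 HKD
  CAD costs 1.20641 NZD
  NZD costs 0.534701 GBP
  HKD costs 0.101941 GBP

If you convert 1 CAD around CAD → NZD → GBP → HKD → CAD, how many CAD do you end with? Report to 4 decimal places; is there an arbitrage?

1.0000 (no arbitrage)

Around CAD → NZD → GBP → HKD → CAD: 1 × 1.20641 × 0.534701 ÷ 0.101941 ÷ 6.32785 = 1.000002
Product ≈ 1 (deviation 0.000%, within rounding noise).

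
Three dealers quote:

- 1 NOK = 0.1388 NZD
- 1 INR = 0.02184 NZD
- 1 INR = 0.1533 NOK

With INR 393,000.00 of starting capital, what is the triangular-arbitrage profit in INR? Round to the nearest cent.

Profitable loop is INR → NZD → NOK → INR:
INR 393,000.00 × 0.02184 = NZD 8,583.12
NZD 8,583.12 ÷ 0.1388 = NOK 61,838.04
NOK 61,838.04 ÷ 0.1533 = INR 403,379.26
Profit = INR 403,379.26 − INR 393,000.00

Profit: INR 10,379.26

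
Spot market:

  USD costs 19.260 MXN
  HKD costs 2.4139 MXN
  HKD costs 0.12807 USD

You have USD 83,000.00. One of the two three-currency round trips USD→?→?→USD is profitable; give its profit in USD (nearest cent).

Profitable loop is USD → MXN → HKD → USD:
USD 83,000.00 × 19.260 = MXN 1,598,580.00
MXN 1,598,580.00 ÷ 2.4139 = HKD 662,239.53
HKD 662,239.53 × 0.12807 = USD 84,813.02
Profit = USD 84,813.02 − USD 83,000.00

Profit: USD 1,813.02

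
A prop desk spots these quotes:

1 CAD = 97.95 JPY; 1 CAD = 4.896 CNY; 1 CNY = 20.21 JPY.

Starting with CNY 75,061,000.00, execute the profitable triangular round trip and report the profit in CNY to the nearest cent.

Profit: CNY 764,909.52

Profitable loop is CNY → JPY → CAD → CNY:
CNY 75,061,000.00 × 20.21 = JPY 1,516,982,810
JPY 1,516,982,810 ÷ 97.95 = CAD 15,487,318.12
CAD 15,487,318.12 × 4.896 = CNY 75,825,909.52
Profit = CNY 75,825,909.52 − CNY 75,061,000.00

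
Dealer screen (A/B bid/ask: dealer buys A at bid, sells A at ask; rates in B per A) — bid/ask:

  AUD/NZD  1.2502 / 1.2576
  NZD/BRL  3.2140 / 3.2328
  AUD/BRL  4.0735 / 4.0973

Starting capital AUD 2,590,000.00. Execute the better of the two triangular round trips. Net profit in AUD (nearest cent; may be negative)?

Net profit: AUD 5,052.32

Best loop AUD → BRL → NZD → AUD:
AUD 2,590,000.00 × 4.0735 (sell AUD at bid) = BRL 10,550,365.00
BRL 10,550,365.00 ÷ 3.2328 (buy NZD at ask) = NZD 3,263,537.80
NZD 3,263,537.80 ÷ 1.2576 (buy AUD at ask) = AUD 2,595,052.32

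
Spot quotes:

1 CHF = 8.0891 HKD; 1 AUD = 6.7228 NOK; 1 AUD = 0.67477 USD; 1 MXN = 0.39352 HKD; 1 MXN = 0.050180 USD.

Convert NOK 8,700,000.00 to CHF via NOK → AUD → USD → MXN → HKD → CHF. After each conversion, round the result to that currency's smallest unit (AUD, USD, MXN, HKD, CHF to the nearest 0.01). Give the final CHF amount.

NOK 8,700,000.00 ÷ 6.7228 = AUD 1,294,103.65
AUD 1,294,103.65 × 0.67477 = USD 873,222.32
USD 873,222.32 ÷ 0.050180 = MXN 17,401,799.92
MXN 17,401,799.92 × 0.39352 = HKD 6,847,956.30
HKD 6,847,956.30 ÷ 8.0891 = CHF 846,565.91

CHF 846,565.91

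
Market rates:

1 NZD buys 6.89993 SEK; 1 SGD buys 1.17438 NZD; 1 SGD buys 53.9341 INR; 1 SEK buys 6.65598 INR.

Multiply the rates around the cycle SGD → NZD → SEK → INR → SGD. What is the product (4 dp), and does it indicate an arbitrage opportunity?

1.0000 (no arbitrage)

Around SGD → NZD → SEK → INR → SGD: 1 × 1.17438 × 6.89993 × 6.65598 ÷ 53.9341 = 1.000004
Product ≈ 1 (deviation 0.000%, within rounding noise).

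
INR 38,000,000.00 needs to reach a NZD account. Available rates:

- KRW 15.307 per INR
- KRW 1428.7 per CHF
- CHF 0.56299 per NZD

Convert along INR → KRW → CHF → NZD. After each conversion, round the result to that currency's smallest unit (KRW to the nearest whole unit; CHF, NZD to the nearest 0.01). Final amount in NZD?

NZD 723,155.94

INR 38,000,000.00 × 15.307 = KRW 581,666,000
KRW 581,666,000 ÷ 1428.7 = CHF 407,129.56
CHF 407,129.56 ÷ 0.56299 = NZD 723,155.94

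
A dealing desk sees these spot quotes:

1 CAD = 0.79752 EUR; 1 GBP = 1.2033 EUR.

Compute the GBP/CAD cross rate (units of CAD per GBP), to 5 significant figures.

1 GBP × 1.2033 = 1.2033 EUR
1.2033 EUR ÷ 0.79752 = 1.5088 CAD

GBP/CAD = 1.5088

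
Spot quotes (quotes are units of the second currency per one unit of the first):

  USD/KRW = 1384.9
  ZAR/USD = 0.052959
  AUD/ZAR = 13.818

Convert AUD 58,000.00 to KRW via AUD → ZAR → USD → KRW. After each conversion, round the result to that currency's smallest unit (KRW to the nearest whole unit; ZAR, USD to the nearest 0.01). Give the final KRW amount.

AUD 58,000.00 × 13.818 = ZAR 801,444.00
ZAR 801,444.00 × 0.052959 = USD 42,443.67
USD 42,443.67 × 1384.9 = KRW 58,780,239

KRW 58,780,239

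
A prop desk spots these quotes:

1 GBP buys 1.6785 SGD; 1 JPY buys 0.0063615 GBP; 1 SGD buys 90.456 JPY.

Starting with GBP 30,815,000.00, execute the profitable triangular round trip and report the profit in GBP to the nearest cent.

Profit: GBP 1,088,910.32

Profitable loop is GBP → JPY → SGD → GBP:
GBP 30,815,000.00 ÷ 0.0063615 = JPY 4,843,983,337
JPY 4,843,983,337 ÷ 90.456 = SGD 53,550,713.47
SGD 53,550,713.47 ÷ 1.6785 = GBP 31,903,910.32
Profit = GBP 31,903,910.32 − GBP 30,815,000.00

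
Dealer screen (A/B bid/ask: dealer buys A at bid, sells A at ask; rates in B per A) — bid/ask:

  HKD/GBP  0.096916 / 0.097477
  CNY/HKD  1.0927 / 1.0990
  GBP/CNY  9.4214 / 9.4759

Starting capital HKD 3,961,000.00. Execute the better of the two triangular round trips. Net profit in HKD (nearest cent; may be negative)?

Best loop HKD → GBP → CNY → HKD:
HKD 3,961,000.00 × 0.096916 (sell HKD at bid) = GBP 383,884.28
GBP 383,884.28 × 9.4214 (sell GBP at bid) = CNY 3,616,727.32
CNY 3,616,727.32 × 1.0927 (sell CNY at bid) = HKD 3,951,997.94

Net result: HKD -9,002.06 (no profitable arbitrage after spreads)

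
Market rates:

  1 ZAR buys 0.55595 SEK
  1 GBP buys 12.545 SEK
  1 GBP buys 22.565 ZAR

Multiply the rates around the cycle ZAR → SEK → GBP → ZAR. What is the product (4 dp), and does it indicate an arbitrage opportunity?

Around ZAR → SEK → GBP → ZAR: 1 × 0.55595 ÷ 12.545 × 22.565 = 1.000001
Product ≈ 1 (deviation 0.000%, within rounding noise).

1.0000 (no arbitrage)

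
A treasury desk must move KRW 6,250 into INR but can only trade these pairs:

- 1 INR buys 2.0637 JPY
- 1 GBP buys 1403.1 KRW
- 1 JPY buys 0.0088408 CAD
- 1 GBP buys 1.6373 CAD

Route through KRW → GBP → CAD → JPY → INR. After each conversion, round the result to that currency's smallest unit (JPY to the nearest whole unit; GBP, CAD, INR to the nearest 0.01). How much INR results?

KRW 6,250 ÷ 1403.1 = GBP 4.45
GBP 4.45 × 1.6373 = CAD 7.29
CAD 7.29 ÷ 0.0088408 = JPY 825
JPY 825 ÷ 2.0637 = INR 399.77

INR 399.77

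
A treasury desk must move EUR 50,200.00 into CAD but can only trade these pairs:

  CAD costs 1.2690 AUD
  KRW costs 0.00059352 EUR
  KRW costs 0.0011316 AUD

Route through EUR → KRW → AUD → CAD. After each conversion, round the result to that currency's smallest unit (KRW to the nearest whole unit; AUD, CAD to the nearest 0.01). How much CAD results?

EUR 50,200.00 ÷ 0.00059352 = KRW 84,580,132
KRW 84,580,132 × 0.0011316 = AUD 95,710.88
AUD 95,710.88 ÷ 1.2690 = CAD 75,422.29

CAD 75,422.29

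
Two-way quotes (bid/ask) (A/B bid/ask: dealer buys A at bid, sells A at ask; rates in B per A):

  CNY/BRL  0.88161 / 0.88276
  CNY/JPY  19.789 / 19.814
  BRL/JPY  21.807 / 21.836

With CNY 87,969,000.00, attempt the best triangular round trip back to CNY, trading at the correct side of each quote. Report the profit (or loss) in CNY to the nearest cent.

Best loop CNY → JPY → BRL → CNY:
CNY 87,969,000.00 × 19.789 (sell CNY at bid) = JPY 1,740,818,541
JPY 1,740,818,541 ÷ 21.836 (buy BRL at ask) = BRL 79,722,409.83
BRL 79,722,409.83 ÷ 0.88276 (buy CNY at ask) = CNY 90,310,401.27

Net profit: CNY 2,341,401.27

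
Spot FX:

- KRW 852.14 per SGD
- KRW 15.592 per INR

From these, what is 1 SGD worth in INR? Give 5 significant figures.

1 SGD × 852.14 = 852.14 KRW
852.14 KRW ÷ 15.592 = 54.6524 INR

SGD/INR = 54.652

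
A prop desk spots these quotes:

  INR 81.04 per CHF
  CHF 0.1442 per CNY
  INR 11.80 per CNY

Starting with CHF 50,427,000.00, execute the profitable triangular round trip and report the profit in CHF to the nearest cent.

Profit: CHF 492,068.07

Profitable loop is CHF → CNY → INR → CHF:
CHF 50,427,000.00 ÷ 0.1442 = CNY 349,701,803.05
CNY 349,701,803.05 × 11.80 = INR 4,126,481,276.01
INR 4,126,481,276.01 ÷ 81.04 = CHF 50,919,068.07
Profit = CHF 50,919,068.07 − CHF 50,427,000.00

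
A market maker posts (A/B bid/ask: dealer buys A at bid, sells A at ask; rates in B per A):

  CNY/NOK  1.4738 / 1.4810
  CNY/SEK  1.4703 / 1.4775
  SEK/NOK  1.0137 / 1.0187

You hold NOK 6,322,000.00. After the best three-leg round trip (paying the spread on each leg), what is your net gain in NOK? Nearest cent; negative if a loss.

Net profit: NOK 40,310.16

Best loop NOK → CNY → SEK → NOK:
NOK 6,322,000.00 ÷ 1.4810 (buy CNY at ask) = CNY 4,268,737.34
CNY 4,268,737.34 × 1.4703 (sell CNY at bid) = SEK 6,276,324.51
SEK 6,276,324.51 × 1.0137 (sell SEK at bid) = NOK 6,362,310.16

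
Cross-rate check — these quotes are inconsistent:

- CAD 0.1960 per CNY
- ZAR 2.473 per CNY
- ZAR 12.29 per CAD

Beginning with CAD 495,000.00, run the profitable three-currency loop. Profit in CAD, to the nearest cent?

Profitable loop is CAD → CNY → ZAR → CAD:
CAD 495,000.00 ÷ 0.1960 = CNY 2,525,510.20
CNY 2,525,510.20 × 2.473 = ZAR 6,245,586.73
ZAR 6,245,586.73 ÷ 12.29 = CAD 508,184.44
Profit = CAD 508,184.44 − CAD 495,000.00

Profit: CAD 13,184.44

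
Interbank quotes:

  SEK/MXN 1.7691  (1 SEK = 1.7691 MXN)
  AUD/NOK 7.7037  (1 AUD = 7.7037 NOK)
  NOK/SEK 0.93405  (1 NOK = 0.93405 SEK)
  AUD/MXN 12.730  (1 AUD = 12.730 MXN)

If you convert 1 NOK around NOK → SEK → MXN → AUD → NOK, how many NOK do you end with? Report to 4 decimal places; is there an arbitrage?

Around NOK → SEK → MXN → AUD → NOK: 1 × 0.93405 × 1.7691 ÷ 12.730 × 7.7037 = 0.999985
Product ≈ 1 (deviation 0.002%, within rounding noise).

1.0000 (no arbitrage)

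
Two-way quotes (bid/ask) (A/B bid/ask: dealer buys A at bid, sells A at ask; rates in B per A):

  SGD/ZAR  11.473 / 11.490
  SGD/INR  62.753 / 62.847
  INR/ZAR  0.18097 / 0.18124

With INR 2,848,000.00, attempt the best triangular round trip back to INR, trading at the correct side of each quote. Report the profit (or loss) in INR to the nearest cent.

Best loop INR → SGD → ZAR → INR:
INR 2,848,000.00 ÷ 62.847 (buy SGD at ask) = SGD 45,316.40
SGD 45,316.40 × 11.473 (sell SGD at bid) = ZAR 519,915.10
ZAR 519,915.10 ÷ 0.18124 (buy INR at ask) = INR 2,868,655.35

Net profit: INR 20,655.35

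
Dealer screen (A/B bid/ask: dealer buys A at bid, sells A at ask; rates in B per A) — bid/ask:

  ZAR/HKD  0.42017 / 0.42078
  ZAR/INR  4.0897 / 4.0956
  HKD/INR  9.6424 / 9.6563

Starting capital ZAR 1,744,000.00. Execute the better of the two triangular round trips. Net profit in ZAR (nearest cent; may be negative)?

Best loop ZAR → INR → HKD → ZAR:
ZAR 1,744,000.00 × 4.0897 (sell ZAR at bid) = INR 7,132,436.80
INR 7,132,436.80 ÷ 9.6563 (buy HKD at ask) = HKD 738,630.41
HKD 738,630.41 ÷ 0.42078 (buy ZAR at ask) = ZAR 1,755,383.83

Net profit: ZAR 11,383.83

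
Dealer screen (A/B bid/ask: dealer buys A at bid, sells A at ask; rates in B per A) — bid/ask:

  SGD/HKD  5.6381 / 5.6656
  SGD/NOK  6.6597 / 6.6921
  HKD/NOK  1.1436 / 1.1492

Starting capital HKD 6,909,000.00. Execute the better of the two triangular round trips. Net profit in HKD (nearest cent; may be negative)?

Net profit: HKD 157,890.01

Best loop HKD → SGD → NOK → HKD:
HKD 6,909,000.00 ÷ 5.6656 (buy SGD at ask) = SGD 1,219,464.84
SGD 1,219,464.84 × 6.6597 (sell SGD at bid) = NOK 8,121,270.00
NOK 8,121,270.00 ÷ 1.1492 (buy HKD at ask) = HKD 7,066,890.01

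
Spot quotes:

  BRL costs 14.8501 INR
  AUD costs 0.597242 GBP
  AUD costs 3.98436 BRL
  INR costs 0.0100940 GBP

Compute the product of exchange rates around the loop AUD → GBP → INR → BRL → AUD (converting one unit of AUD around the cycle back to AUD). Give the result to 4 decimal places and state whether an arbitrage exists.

1.0000 (no arbitrage)

Around AUD → GBP → INR → BRL → AUD: 1 × 0.597242 ÷ 0.0100940 ÷ 14.8501 ÷ 3.98436 = 0.999998
Product ≈ 1 (deviation 0.000%, within rounding noise).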